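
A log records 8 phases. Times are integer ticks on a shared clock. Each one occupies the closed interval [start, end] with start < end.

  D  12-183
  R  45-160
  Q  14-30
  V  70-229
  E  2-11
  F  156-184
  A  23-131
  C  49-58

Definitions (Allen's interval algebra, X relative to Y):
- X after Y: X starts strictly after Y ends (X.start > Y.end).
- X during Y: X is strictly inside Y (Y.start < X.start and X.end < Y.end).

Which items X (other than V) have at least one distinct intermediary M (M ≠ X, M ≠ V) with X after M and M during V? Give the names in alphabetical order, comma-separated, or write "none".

none

Target V = [70, 229].
Intermediaries M with M during V: F.
Via F — items with X after F: none.
Union: none.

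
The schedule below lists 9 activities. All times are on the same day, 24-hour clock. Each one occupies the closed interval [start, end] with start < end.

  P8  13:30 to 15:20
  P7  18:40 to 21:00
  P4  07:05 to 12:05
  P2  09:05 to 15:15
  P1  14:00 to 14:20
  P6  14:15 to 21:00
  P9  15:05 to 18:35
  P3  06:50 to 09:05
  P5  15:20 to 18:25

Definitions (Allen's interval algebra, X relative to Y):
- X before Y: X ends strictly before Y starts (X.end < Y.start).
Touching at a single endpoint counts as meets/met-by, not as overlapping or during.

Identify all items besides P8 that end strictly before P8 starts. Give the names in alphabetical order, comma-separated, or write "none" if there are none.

P3, P4

Target P8 = [13:30, 15:20].
P1 [14:00, 14:20] → during → no.
P2 [09:05, 15:15] → overlaps → no.
P3 [06:50, 09:05] → before → yes.
P4 [07:05, 12:05] → before → yes.
P5 [15:20, 18:25] → met-by → no.
P6 [14:15, 21:00] → overlapped-by → no.
P7 [18:40, 21:00] → after → no.
P9 [15:05, 18:35] → overlapped-by → no.
Result: P3, P4.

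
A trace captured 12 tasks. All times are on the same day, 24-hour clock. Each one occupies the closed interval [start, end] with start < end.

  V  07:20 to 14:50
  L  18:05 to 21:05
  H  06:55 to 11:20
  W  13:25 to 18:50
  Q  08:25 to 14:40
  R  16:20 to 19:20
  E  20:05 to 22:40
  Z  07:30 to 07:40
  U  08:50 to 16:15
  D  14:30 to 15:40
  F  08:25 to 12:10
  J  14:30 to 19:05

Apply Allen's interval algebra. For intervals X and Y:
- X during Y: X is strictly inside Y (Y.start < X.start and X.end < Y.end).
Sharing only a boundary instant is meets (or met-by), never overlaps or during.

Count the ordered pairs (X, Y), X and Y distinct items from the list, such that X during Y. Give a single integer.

Checking all 132 ordered pairs for relation 'during'; matching pairs in alphabetical order:
(D, U): D during U ✓
(D, W): D during W ✓
(F, V): F during V ✓
(Q, V): Q during V ✓
(Z, H): Z during H ✓
(Z, V): Z during V ✓
Count: 6.

6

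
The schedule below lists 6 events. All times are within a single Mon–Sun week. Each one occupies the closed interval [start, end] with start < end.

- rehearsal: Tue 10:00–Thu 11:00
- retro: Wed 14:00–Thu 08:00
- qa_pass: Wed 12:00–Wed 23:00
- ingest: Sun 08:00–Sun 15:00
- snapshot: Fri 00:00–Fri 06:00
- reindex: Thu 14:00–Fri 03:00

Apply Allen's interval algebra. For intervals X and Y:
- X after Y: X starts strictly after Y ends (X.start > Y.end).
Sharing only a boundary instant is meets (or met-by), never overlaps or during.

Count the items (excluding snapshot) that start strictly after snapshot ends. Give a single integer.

Target snapshot = [Fri 00:00, Fri 06:00].
ingest [Sun 08:00, Sun 15:00] → after → counts.
qa_pass [Wed 12:00, Wed 23:00] → before → no.
rehearsal [Tue 10:00, Thu 11:00] → before → no.
reindex [Thu 14:00, Fri 03:00] → overlaps → no.
retro [Wed 14:00, Thu 08:00] → before → no.
Total: 1.

1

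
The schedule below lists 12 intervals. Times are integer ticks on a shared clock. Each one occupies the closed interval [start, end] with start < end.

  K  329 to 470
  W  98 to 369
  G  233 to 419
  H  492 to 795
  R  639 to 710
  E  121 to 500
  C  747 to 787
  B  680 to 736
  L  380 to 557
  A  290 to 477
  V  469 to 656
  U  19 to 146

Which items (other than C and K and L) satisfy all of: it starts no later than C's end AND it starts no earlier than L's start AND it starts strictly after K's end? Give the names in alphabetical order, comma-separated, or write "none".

B, H, R

Conditions: its start is no later than C's end (X.start <= 787) AND its start is no earlier than L's start (X.start >= 380) AND its start is strictly after K's end (X.start > 470).
A: start 290 <= 787? ✓; start 290 >= 380? ✗; start 290 > 470? ✗ → no.
B: start 680 <= 787? ✓; start 680 >= 380? ✓; start 680 > 470? ✓ → yes.
E: start 121 <= 787? ✓; start 121 >= 380? ✗; start 121 > 470? ✗ → no.
G: start 233 <= 787? ✓; start 233 >= 380? ✗; start 233 > 470? ✗ → no.
H: start 492 <= 787? ✓; start 492 >= 380? ✓; start 492 > 470? ✓ → yes.
R: start 639 <= 787? ✓; start 639 >= 380? ✓; start 639 > 470? ✓ → yes.
U: start 19 <= 787? ✓; start 19 >= 380? ✗; start 19 > 470? ✗ → no.
V: start 469 <= 787? ✓; start 469 >= 380? ✓; start 469 > 470? ✗ → no.
W: start 98 <= 787? ✓; start 98 >= 380? ✗; start 98 > 470? ✗ → no.
Result: B, H, R.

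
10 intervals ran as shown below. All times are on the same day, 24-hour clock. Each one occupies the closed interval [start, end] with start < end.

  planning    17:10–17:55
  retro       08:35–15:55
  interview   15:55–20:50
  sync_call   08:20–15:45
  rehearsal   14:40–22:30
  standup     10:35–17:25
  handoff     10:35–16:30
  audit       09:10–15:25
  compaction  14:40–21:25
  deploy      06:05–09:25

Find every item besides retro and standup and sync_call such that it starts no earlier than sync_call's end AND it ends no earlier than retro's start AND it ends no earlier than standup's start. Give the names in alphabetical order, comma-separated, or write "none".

Conditions: its start is no earlier than sync_call's end (X.start >= 15:45) AND its end is no earlier than retro's start (X.end >= 08:35) AND its end is no earlier than standup's start (X.end >= 10:35).
audit: start 09:10 >= 15:45? ✗; end 15:25 >= 08:35? ✓; end 15:25 >= 10:35? ✓ → no.
compaction: start 14:40 >= 15:45? ✗; end 21:25 >= 08:35? ✓; end 21:25 >= 10:35? ✓ → no.
deploy: start 06:05 >= 15:45? ✗; end 09:25 >= 08:35? ✓; end 09:25 >= 10:35? ✗ → no.
handoff: start 10:35 >= 15:45? ✗; end 16:30 >= 08:35? ✓; end 16:30 >= 10:35? ✓ → no.
interview: start 15:55 >= 15:45? ✓; end 20:50 >= 08:35? ✓; end 20:50 >= 10:35? ✓ → yes.
planning: start 17:10 >= 15:45? ✓; end 17:55 >= 08:35? ✓; end 17:55 >= 10:35? ✓ → yes.
rehearsal: start 14:40 >= 15:45? ✗; end 22:30 >= 08:35? ✓; end 22:30 >= 10:35? ✓ → no.
Result: interview, planning.

interview, planning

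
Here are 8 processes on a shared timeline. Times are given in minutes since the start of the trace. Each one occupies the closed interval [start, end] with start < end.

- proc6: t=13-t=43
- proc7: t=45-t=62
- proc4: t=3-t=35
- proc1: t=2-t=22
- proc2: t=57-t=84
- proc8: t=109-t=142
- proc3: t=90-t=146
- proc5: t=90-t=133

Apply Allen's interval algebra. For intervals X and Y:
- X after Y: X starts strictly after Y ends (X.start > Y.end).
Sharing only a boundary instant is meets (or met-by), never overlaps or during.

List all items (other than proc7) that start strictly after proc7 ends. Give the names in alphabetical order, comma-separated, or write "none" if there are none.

proc3, proc5, proc8

Target proc7 = [t=45, t=62].
proc1 [t=2, t=22] → before → no.
proc2 [t=57, t=84] → overlapped-by → no.
proc3 [t=90, t=146] → after → yes.
proc4 [t=3, t=35] → before → no.
proc5 [t=90, t=133] → after → yes.
proc6 [t=13, t=43] → before → no.
proc8 [t=109, t=142] → after → yes.
Result: proc3, proc5, proc8.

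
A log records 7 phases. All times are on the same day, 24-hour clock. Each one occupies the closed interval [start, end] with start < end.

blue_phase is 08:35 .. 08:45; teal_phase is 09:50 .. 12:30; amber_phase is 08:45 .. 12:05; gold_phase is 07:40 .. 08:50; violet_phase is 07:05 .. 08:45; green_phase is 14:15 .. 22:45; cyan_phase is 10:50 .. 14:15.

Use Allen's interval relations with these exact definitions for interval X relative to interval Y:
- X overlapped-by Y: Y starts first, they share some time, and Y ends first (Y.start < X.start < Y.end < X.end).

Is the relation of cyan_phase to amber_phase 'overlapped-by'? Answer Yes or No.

Yes

cyan_phase = [10:50, 14:15], amber_phase = [08:45, 12:05].
Actual relation of cyan_phase to amber_phase: overlapped-by.
Asked whether 'overlapped-by' holds → Yes.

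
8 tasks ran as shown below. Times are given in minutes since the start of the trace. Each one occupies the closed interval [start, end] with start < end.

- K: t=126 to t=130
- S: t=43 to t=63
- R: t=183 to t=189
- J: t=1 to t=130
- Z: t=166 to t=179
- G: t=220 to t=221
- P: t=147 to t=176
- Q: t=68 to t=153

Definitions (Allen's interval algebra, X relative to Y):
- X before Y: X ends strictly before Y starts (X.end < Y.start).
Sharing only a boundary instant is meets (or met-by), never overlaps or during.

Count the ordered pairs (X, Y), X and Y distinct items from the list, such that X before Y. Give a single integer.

Checking all 56 ordered pairs for relation 'before'; matching pairs in alphabetical order:
(J, G): J before G ✓
(J, P): J before P ✓
(J, R): J before R ✓
(J, Z): J before Z ✓
(K, G): K before G ✓
(K, P): K before P ✓
(K, R): K before R ✓
(K, Z): K before Z ✓
(P, G): P before G ✓
(P, R): P before R ✓
(Q, G): Q before G ✓
(Q, R): Q before R ✓
(Q, Z): Q before Z ✓
(R, G): R before G ✓
(S, G): S before G ✓
(S, K): S before K ✓
(S, P): S before P ✓
(S, Q): S before Q ✓
(S, R): S before R ✓
(S, Z): S before Z ✓
(Z, G): Z before G ✓
(Z, R): Z before R ✓
Count: 22.

22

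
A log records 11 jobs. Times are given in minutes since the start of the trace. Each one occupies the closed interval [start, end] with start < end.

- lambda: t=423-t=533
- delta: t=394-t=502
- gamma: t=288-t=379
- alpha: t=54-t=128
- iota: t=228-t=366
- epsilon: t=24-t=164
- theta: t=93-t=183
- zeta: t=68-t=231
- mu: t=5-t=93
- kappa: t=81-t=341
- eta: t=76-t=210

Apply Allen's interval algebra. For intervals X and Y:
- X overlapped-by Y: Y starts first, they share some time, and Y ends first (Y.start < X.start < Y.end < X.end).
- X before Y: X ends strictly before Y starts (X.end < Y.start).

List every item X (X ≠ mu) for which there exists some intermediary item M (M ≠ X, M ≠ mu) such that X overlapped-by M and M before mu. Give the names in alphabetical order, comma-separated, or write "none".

none

Target mu = [t=5, t=93].
Intermediaries M with M before mu: none.
Union: none.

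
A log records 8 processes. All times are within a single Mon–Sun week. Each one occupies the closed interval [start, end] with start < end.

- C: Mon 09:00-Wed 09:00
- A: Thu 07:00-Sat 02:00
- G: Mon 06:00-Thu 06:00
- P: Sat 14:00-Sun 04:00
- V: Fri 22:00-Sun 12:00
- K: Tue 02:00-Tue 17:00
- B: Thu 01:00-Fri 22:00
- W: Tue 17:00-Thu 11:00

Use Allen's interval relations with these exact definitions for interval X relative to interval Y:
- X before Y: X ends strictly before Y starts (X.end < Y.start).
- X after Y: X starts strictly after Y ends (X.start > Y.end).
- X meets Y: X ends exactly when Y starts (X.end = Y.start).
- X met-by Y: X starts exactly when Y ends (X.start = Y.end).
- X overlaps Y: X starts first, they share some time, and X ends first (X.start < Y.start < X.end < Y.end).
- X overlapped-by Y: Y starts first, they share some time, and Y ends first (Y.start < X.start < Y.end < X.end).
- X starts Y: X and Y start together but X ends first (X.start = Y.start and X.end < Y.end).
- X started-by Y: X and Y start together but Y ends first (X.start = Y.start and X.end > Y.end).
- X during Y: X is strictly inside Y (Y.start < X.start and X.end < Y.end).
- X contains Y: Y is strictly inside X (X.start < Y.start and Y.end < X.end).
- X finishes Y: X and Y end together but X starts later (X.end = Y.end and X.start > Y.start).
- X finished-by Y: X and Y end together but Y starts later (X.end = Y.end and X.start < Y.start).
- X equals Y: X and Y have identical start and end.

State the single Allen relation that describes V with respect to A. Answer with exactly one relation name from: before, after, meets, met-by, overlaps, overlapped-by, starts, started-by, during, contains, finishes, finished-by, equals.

V = [Fri 22:00, Sun 12:00]; A = [Thu 07:00, Sat 02:00].
Compare endpoints: V.start > A.start, V.start < A.end, V.end > A.start, V.end > A.end.
That pattern is 'overlapped-by'.

overlapped-by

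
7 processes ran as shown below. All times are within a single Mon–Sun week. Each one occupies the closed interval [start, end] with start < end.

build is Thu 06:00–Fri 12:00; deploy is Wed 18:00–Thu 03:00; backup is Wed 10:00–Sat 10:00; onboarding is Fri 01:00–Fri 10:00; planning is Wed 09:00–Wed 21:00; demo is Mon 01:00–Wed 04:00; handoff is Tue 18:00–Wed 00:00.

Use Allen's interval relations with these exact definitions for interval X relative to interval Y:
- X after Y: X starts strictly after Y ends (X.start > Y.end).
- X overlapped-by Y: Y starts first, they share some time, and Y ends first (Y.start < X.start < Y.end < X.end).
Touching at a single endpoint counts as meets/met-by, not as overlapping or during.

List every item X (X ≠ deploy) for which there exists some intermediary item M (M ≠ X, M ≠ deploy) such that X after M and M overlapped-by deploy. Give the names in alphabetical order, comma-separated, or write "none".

Target deploy = [Wed 18:00, Thu 03:00].
Intermediaries M with M overlapped-by deploy: none.
Union: none.

none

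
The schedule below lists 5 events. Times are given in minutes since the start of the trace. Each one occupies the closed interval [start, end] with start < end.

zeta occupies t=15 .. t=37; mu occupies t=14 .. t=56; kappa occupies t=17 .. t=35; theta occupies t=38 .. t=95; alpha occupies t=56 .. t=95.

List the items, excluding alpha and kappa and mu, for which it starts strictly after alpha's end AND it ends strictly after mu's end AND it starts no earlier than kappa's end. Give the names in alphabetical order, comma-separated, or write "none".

Conditions: its start is strictly after alpha's end (X.start > t=95) AND its end is strictly after mu's end (X.end > t=56) AND its start is no earlier than kappa's end (X.start >= t=35).
theta: start t=38 > t=95? ✗; end t=95 > t=56? ✓; start t=38 >= t=35? ✓ → no.
zeta: start t=15 > t=95? ✗; end t=37 > t=56? ✗; start t=15 >= t=35? ✗ → no.
Result: none.

none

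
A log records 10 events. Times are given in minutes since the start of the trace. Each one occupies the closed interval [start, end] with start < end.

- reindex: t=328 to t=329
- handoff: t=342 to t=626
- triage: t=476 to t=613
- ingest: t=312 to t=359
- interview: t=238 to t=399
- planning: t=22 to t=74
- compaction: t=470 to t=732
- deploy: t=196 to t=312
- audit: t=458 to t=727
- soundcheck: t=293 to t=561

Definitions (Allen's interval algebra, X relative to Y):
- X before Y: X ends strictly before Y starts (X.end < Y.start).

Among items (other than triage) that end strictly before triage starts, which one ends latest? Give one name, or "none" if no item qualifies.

interview

Target triage = [t=476, t=613].
audit [t=458, t=727] → contains → excluded.
compaction [t=470, t=732] → contains → excluded.
deploy [t=196, t=312] → before → candidate.
handoff [t=342, t=626] → contains → excluded.
ingest [t=312, t=359] → before → candidate.
interview [t=238, t=399] → before → candidate.
planning [t=22, t=74] → before → candidate.
reindex [t=328, t=329] → before → candidate.
soundcheck [t=293, t=561] → overlaps → excluded.
Among candidates, latest end is t=399 → interview.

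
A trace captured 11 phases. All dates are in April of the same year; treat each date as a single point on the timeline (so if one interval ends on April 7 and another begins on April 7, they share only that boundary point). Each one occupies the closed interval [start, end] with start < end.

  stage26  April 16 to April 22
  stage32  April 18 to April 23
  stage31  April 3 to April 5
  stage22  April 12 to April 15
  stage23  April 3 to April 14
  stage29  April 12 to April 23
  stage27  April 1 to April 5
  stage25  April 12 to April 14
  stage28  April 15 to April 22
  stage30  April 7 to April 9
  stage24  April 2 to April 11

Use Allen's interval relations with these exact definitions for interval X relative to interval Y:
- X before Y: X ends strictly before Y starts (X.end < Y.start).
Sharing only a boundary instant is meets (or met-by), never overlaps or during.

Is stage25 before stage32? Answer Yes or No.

Yes

stage25 = [April 12, April 14], stage32 = [April 18, April 23].
Actual relation of stage25 to stage32: before.
Asked whether 'before' holds → Yes.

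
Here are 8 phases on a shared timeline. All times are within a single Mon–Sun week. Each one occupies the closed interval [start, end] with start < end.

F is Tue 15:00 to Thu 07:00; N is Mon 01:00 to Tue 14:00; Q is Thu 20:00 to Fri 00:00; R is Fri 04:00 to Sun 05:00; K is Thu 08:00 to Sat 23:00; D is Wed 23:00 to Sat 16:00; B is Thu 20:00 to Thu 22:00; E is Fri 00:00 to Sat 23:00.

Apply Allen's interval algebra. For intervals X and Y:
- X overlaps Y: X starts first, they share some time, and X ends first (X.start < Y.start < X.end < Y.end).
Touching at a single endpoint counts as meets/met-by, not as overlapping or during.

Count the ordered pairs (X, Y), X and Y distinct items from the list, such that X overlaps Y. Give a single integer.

Checking all 56 ordered pairs for relation 'overlaps'; matching pairs in alphabetical order:
(D, E): D overlaps E ✓
(D, K): D overlaps K ✓
(D, R): D overlaps R ✓
(E, R): E overlaps R ✓
(F, D): F overlaps D ✓
(K, R): K overlaps R ✓
Count: 6.

6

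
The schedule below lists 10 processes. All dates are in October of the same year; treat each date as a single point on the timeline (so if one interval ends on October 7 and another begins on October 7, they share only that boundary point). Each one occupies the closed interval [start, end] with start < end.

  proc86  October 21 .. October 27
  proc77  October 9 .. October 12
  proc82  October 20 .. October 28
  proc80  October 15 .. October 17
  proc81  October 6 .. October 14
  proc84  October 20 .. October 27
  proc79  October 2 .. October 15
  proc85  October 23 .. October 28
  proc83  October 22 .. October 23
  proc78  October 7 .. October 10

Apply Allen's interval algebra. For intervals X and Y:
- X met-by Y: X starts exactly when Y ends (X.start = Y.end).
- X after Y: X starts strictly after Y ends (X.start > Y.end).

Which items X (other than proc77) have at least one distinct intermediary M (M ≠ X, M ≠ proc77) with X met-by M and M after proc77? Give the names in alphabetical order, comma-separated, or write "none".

Target proc77 = [October 9, October 12].
Intermediaries M with M after proc77: proc80, proc82, proc83, proc84, proc85, proc86.
Via proc80 — items with X met-by proc80: none.
Via proc82 — items with X met-by proc82: none.
Via proc83 — items with X met-by proc83: proc85.
Via proc84 — items with X met-by proc84: none.
Via proc85 — items with X met-by proc85: none.
Via proc86 — items with X met-by proc86: none.
Union: proc85.

proc85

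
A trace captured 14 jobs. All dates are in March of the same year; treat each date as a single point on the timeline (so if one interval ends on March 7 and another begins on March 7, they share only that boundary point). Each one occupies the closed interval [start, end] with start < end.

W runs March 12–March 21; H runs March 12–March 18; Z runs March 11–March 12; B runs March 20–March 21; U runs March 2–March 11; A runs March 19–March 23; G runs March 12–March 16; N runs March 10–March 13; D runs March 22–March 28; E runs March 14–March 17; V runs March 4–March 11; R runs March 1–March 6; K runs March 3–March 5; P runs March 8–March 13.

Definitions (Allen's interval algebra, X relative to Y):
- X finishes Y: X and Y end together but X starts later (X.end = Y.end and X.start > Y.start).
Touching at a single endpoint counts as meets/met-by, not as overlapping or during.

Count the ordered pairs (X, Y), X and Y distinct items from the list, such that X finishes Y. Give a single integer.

3

Checking all 182 ordered pairs for relation 'finishes'; matching pairs in alphabetical order:
(B, W): B finishes W ✓
(N, P): N finishes P ✓
(V, U): V finishes U ✓
Count: 3.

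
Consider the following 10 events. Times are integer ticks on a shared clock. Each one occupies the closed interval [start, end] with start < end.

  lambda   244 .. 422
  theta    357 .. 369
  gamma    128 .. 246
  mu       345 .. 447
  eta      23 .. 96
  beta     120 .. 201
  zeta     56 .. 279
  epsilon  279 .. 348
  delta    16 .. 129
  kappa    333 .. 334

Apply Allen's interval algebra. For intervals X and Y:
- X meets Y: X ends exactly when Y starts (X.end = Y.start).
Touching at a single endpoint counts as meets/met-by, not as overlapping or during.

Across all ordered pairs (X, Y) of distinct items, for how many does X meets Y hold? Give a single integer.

1

Checking all 90 ordered pairs for relation 'meets'; matching pairs in alphabetical order:
(zeta, epsilon): zeta meets epsilon ✓
Count: 1.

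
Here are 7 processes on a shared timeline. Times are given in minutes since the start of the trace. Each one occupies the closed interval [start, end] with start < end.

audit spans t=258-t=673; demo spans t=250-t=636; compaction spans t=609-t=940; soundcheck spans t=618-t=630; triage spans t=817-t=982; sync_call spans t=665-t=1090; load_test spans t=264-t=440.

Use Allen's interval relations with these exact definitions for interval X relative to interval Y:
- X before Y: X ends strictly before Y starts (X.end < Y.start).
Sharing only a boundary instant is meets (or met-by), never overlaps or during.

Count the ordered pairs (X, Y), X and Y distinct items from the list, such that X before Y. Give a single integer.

Checking all 42 ordered pairs for relation 'before'; matching pairs in alphabetical order:
(audit, triage): audit before triage ✓
(demo, sync_call): demo before sync_call ✓
(demo, triage): demo before triage ✓
(load_test, compaction): load_test before compaction ✓
(load_test, soundcheck): load_test before soundcheck ✓
(load_test, sync_call): load_test before sync_call ✓
(load_test, triage): load_test before triage ✓
(soundcheck, sync_call): soundcheck before sync_call ✓
(soundcheck, triage): soundcheck before triage ✓
Count: 9.

9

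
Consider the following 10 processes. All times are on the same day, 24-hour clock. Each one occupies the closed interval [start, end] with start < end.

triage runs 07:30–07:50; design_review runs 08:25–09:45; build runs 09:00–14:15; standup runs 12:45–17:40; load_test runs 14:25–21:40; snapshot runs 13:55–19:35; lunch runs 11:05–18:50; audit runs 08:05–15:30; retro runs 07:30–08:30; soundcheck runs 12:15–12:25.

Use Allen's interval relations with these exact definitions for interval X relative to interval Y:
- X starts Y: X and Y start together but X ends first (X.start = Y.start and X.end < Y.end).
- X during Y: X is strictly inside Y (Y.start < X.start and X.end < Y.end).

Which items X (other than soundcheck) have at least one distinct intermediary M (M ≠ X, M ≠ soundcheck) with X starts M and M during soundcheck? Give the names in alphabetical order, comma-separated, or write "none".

Target soundcheck = [12:15, 12:25].
Intermediaries M with M during soundcheck: none.
Union: none.

none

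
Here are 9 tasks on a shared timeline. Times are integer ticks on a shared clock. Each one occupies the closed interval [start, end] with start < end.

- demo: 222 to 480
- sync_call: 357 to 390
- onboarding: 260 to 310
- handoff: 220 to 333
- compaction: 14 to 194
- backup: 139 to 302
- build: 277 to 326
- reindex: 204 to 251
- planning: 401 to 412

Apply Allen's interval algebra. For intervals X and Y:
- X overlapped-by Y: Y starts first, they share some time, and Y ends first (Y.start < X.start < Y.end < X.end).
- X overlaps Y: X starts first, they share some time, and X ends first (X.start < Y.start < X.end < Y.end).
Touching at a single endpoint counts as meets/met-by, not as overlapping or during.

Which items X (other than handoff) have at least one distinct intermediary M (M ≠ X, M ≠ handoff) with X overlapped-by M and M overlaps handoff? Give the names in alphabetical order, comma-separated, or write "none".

Target handoff = [220, 333].
Intermediaries M with M overlaps handoff: backup, reindex.
Via backup — items with X overlapped-by backup: build, demo, onboarding.
Via reindex — items with X overlapped-by reindex: demo.
Union: build, demo, onboarding.

build, demo, onboarding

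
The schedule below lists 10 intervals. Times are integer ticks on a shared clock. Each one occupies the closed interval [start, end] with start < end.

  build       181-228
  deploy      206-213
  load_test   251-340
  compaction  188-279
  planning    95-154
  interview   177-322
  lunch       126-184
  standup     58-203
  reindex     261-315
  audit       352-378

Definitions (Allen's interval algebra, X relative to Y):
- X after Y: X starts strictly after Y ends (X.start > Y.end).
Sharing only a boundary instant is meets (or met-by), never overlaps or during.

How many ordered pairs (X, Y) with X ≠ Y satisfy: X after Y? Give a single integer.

Checking all 90 ordered pairs for relation 'after'; matching pairs in alphabetical order:
(audit, build): audit after build ✓
(audit, compaction): audit after compaction ✓
(audit, deploy): audit after deploy ✓
(audit, interview): audit after interview ✓
(audit, load_test): audit after load_test ✓
(audit, lunch): audit after lunch ✓
(audit, planning): audit after planning ✓
(audit, reindex): audit after reindex ✓
(audit, standup): audit after standup ✓
(build, planning): build after planning ✓
(compaction, lunch): compaction after lunch ✓
(compaction, planning): compaction after planning ✓
(deploy, lunch): deploy after lunch ✓
(deploy, planning): deploy after planning ✓
(deploy, standup): deploy after standup ✓
(interview, planning): interview after planning ✓
(load_test, build): load_test after build ✓
(load_test, deploy): load_test after deploy ✓
(load_test, lunch): load_test after lunch ✓
(load_test, planning): load_test after planning ✓
(load_test, standup): load_test after standup ✓
(reindex, build): reindex after build ✓
(reindex, deploy): reindex after deploy ✓
(reindex, lunch): reindex after lunch ✓
... plus 2 further pairs not listed.
Count: 26.

26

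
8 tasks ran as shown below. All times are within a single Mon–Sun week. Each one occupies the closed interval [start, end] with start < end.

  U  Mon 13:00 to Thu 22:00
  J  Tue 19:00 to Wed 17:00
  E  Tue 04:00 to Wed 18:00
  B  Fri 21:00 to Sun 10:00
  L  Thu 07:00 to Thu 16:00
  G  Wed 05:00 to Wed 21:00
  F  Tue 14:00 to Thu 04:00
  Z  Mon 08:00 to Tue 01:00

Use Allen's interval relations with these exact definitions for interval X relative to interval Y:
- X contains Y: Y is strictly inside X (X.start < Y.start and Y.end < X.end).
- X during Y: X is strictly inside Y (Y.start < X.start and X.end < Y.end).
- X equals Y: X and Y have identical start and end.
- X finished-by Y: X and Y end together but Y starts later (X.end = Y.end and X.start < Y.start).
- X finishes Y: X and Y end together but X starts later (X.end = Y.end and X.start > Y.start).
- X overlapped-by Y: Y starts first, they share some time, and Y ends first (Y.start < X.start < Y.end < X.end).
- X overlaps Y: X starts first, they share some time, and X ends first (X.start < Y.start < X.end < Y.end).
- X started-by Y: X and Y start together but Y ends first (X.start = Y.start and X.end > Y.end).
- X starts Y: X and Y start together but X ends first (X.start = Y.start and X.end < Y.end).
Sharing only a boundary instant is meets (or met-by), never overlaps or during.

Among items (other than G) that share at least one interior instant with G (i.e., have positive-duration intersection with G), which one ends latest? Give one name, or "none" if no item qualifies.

U

Target G = [Wed 05:00, Wed 21:00].
B [Fri 21:00, Sun 10:00] → after → excluded.
E [Tue 04:00, Wed 18:00] → overlaps → candidate.
F [Tue 14:00, Thu 04:00] → contains → candidate.
J [Tue 19:00, Wed 17:00] → overlaps → candidate.
L [Thu 07:00, Thu 16:00] → after → excluded.
U [Mon 13:00, Thu 22:00] → contains → candidate.
Z [Mon 08:00, Tue 01:00] → before → excluded.
Among candidates, latest end is Thu 22:00 → U.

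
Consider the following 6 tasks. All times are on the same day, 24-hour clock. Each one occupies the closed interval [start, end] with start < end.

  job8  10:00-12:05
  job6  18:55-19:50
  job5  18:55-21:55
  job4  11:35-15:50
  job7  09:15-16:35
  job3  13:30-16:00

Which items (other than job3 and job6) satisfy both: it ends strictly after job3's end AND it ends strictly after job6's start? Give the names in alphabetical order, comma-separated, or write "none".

job5

Conditions: its end is strictly after job3's end (X.end > 16:00) AND its end is strictly after job6's start (X.end > 18:55).
job4: end 15:50 > 16:00? ✗; end 15:50 > 18:55? ✗ → no.
job5: end 21:55 > 16:00? ✓; end 21:55 > 18:55? ✓ → yes.
job7: end 16:35 > 16:00? ✓; end 16:35 > 18:55? ✗ → no.
job8: end 12:05 > 16:00? ✗; end 12:05 > 18:55? ✗ → no.
Result: job5.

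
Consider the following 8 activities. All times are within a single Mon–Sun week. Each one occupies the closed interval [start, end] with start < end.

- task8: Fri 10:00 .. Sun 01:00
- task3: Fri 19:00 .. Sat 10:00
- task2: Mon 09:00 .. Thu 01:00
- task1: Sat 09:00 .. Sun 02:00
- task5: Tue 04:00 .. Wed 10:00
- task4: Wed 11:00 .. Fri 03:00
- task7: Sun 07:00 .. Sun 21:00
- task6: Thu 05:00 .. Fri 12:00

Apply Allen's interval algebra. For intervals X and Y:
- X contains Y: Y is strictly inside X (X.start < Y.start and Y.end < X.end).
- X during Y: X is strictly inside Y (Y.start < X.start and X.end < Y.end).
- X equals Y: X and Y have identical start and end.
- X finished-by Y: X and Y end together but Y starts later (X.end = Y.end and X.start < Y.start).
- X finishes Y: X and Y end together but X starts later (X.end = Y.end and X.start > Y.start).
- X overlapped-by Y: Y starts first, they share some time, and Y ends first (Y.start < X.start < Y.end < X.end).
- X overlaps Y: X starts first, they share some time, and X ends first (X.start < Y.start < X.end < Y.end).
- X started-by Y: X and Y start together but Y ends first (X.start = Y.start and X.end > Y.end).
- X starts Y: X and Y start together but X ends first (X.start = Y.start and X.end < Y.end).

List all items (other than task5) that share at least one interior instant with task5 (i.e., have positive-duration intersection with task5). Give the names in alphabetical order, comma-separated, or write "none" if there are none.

task2

Target task5 = [Tue 04:00, Wed 10:00].
task1 [Sat 09:00, Sun 02:00] → after → no.
task2 [Mon 09:00, Thu 01:00] → contains → yes.
task3 [Fri 19:00, Sat 10:00] → after → no.
task4 [Wed 11:00, Fri 03:00] → after → no.
task6 [Thu 05:00, Fri 12:00] → after → no.
task7 [Sun 07:00, Sun 21:00] → after → no.
task8 [Fri 10:00, Sun 01:00] → after → no.
Result: task2.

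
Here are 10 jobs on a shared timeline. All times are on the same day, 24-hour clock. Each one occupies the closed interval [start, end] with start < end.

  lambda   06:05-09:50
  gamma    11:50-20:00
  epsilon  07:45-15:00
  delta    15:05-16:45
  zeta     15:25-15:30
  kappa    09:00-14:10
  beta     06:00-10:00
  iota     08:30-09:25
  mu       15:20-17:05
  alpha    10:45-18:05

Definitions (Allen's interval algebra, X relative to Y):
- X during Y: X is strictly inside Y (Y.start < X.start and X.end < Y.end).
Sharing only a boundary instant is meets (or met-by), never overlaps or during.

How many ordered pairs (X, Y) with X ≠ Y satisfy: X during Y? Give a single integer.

Checking all 90 ordered pairs for relation 'during'; matching pairs in alphabetical order:
(delta, alpha): delta during alpha ✓
(delta, gamma): delta during gamma ✓
(iota, beta): iota during beta ✓
(iota, epsilon): iota during epsilon ✓
(iota, lambda): iota during lambda ✓
(kappa, epsilon): kappa during epsilon ✓
(lambda, beta): lambda during beta ✓
(mu, alpha): mu during alpha ✓
(mu, gamma): mu during gamma ✓
(zeta, alpha): zeta during alpha ✓
(zeta, delta): zeta during delta ✓
(zeta, gamma): zeta during gamma ✓
(zeta, mu): zeta during mu ✓
Count: 13.

13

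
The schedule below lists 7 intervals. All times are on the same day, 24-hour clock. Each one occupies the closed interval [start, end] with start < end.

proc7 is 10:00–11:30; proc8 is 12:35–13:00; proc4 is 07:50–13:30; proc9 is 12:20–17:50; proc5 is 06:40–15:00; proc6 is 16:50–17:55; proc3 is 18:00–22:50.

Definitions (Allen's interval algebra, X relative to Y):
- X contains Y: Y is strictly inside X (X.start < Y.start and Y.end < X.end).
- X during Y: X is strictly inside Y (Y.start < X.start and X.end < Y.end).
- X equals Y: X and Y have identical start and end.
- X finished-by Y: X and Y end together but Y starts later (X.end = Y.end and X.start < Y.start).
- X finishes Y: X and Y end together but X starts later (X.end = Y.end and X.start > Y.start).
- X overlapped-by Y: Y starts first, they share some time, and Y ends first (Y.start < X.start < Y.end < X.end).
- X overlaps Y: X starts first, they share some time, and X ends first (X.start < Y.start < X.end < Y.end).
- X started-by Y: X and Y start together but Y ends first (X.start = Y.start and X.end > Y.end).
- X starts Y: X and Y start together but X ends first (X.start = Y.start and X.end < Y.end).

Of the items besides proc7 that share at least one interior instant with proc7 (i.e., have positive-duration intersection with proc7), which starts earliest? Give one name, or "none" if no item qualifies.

proc5

Target proc7 = [10:00, 11:30].
proc3 [18:00, 22:50] → after → excluded.
proc4 [07:50, 13:30] → contains → candidate.
proc5 [06:40, 15:00] → contains → candidate.
proc6 [16:50, 17:55] → after → excluded.
proc8 [12:35, 13:00] → after → excluded.
proc9 [12:20, 17:50] → after → excluded.
Among candidates, earliest start is 06:40 → proc5.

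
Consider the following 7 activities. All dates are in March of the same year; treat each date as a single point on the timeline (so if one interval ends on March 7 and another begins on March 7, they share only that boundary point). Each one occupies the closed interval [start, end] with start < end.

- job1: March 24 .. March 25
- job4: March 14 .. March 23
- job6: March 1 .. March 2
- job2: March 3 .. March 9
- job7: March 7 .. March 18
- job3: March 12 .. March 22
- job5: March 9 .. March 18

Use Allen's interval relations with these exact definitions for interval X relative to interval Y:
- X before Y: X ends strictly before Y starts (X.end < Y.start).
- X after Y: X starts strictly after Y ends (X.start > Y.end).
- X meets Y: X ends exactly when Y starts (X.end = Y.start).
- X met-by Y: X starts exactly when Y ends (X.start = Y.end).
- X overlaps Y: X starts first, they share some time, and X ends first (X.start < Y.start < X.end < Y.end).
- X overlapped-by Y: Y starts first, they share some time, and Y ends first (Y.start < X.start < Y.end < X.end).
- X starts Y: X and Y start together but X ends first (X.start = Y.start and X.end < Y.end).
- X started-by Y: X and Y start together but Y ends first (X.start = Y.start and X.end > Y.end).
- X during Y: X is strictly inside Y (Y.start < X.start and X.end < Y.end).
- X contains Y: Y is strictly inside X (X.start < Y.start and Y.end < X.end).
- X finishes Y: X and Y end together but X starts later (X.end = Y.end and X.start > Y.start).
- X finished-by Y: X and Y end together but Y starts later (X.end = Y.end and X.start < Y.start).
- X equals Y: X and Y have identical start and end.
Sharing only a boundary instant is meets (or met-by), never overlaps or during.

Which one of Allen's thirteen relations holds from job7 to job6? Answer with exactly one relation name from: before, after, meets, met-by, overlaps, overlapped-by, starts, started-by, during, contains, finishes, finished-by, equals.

after

job7 = [March 7, March 18]; job6 = [March 1, March 2].
Compare endpoints: job7.start > job6.start, job7.start > job6.end, job7.end > job6.start, job7.end > job6.end.
That pattern is 'after'.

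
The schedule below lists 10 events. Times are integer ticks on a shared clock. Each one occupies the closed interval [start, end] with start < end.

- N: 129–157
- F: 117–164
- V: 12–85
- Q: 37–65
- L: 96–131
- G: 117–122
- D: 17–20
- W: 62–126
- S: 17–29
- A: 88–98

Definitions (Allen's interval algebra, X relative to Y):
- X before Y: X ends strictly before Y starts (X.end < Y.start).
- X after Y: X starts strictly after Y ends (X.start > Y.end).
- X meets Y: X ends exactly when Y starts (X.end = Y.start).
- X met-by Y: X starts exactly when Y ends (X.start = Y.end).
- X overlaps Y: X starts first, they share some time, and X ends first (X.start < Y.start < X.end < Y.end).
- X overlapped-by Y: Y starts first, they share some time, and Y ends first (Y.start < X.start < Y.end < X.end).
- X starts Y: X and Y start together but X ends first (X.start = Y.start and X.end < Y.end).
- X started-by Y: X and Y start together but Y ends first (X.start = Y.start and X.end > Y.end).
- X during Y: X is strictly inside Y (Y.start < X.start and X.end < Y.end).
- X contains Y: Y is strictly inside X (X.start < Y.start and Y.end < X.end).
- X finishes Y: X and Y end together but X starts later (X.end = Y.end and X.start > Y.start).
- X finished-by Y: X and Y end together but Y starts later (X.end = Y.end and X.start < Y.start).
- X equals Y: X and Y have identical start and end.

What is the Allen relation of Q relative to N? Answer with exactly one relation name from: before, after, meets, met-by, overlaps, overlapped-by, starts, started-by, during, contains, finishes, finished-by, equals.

Q = [37, 65]; N = [129, 157].
Compare endpoints: Q.start < N.start, Q.start < N.end, Q.end < N.start, Q.end < N.end.
That pattern is 'before'.

before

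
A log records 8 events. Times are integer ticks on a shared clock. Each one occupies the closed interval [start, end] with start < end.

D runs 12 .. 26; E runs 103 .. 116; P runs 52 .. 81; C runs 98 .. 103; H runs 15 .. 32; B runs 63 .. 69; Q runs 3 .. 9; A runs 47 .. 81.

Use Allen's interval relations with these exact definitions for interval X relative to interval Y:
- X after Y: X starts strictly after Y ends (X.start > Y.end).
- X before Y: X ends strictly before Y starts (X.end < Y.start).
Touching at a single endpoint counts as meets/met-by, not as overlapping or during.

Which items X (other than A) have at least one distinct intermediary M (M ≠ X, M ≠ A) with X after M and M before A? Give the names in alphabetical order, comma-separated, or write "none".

Target A = [47, 81].
Intermediaries M with M before A: D, H, Q.
Via D — items with X after D: B, C, E, P.
Via H — items with X after H: B, C, E, P.
Via Q — items with X after Q: B, C, D, E, H, P.
Union: B, C, D, E, H, P.

B, C, D, E, H, P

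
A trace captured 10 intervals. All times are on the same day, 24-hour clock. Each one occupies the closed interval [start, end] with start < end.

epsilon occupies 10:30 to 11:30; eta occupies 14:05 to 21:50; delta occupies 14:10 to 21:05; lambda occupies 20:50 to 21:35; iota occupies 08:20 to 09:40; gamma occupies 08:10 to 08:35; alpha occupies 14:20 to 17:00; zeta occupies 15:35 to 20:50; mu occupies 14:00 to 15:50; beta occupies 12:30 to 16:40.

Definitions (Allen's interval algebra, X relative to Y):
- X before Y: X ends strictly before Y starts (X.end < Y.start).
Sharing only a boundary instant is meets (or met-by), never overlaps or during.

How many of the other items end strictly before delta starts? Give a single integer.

3

Target delta = [14:10, 21:05].
alpha [14:20, 17:00] → during → no.
beta [12:30, 16:40] → overlaps → no.
epsilon [10:30, 11:30] → before → counts.
eta [14:05, 21:50] → contains → no.
gamma [08:10, 08:35] → before → counts.
iota [08:20, 09:40] → before → counts.
lambda [20:50, 21:35] → overlapped-by → no.
mu [14:00, 15:50] → overlaps → no.
zeta [15:35, 20:50] → during → no.
Total: 3.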